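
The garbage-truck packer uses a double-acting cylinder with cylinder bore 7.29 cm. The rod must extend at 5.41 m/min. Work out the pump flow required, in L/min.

Q ≈ 22.6 L/min

Cap-side area A_cap = π/4 × (7.29 cm)² = 41.74 cm^2
Q = A × v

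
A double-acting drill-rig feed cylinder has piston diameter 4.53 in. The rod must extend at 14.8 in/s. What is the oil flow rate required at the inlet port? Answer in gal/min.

Cap-side area A_cap = π/4 × (4.53 in)² = 16.12 in^2
Q = A × v

Q ≈ 62.0 gal/min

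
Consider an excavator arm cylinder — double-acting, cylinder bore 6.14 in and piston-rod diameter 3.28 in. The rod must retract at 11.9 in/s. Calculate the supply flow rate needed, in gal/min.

Q ≈ 65.4 gal/min

Rod-side annular area A_ann = π/4 × (6.14² − 3.28²) = 21.16 in^2
Q = A × v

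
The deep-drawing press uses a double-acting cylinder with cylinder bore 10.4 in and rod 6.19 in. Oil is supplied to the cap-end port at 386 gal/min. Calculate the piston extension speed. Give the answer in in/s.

v ≈ 17.5 in/s

Cap-side area A_cap = π/4 × (10.4 in)² = 84.95 in^2
v = Q / A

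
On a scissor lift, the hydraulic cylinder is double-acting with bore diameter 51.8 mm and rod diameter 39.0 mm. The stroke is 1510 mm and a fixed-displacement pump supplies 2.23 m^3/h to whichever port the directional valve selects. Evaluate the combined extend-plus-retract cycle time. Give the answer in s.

Cap-side area A_cap = π/4 × (51.8 mm)² = 2107 mm^2
Rod-side annular area A_ann = π/4 × (51.8² − 39.0²) = 912.8 mm^2
t_ext = A_cap·L/Q = 5.137 s
t_ret = A_ann·L/Q = 2.225 s
t_cycle = t_ext + t_ret

t ≈ 7.36 s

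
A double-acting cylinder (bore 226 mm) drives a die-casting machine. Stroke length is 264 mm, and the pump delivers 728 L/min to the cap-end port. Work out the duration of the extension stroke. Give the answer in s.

t ≈ 0.873 s

Cap-side area A_cap = π/4 × (226 mm)² = 40110 mm^2
Swept volume V = A × L; t = V / Q = A·L / Q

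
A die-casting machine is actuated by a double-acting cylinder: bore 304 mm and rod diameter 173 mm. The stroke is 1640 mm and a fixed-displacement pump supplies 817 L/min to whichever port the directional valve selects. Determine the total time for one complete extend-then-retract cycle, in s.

t ≈ 14.7 s

Cap-side area A_cap = π/4 × (304 mm)² = 72580 mm^2
Rod-side annular area A_ann = π/4 × (304² − 173²) = 49080 mm^2
t_ext = A_cap·L/Q = 8.742 s
t_ret = A_ann·L/Q = 5.911 s
t_cycle = t_ext + t_ret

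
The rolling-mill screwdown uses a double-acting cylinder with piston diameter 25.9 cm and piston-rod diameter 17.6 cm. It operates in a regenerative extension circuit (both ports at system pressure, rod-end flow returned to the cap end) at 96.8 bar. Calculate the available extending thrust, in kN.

With equal pressure on both faces, forces on the annular region cancel; the net push is pressure × rod cross-section.
Rod cross-section A_rod = π/4 × (17.6 cm)² = 243.3 cm^2
F = P × A_rod

F ≈ 235 kN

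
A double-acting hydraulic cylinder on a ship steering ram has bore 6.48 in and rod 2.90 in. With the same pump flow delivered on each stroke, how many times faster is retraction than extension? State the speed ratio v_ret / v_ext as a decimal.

v_ret/v_ext ≈ 1.25

Cap-side area A_cap = π/4 × (6.48 in)² = 32.98 in^2
Rod-side annular area A_ann = π/4 × (6.48² − 2.90²) = 26.37 in^2
For equal Q, v ∝ 1/A, so v_ret/v_ext = A_cap/A_ann.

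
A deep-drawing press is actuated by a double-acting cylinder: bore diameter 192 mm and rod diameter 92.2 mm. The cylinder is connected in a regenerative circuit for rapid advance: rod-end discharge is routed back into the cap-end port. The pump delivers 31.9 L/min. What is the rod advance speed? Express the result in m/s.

v ≈ 0.0796 m/s

In regeneration the rod-end outflow joins the pump flow into the cap end, so the net volume the pump must supply per unit advance equals the rod cross-section area.
Rod cross-section A_rod = π/4 × (92.2 mm)² = 6677 mm^2
v = Q_pump / A_rod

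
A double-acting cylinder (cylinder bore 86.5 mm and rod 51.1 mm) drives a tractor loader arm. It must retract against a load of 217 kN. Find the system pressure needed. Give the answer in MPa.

Rod-side annular area A_ann = π/4 × (86.5² − 51.1²) = 3826 mm^2
Retraction: pressure acts on the annular area.
P = F / A = 217 kN / A

P ≈ 56.7 MPa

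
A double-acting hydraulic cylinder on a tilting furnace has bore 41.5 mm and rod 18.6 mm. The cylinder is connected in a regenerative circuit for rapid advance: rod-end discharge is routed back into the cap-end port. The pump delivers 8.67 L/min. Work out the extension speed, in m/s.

v ≈ 0.532 m/s

In regeneration the rod-end outflow joins the pump flow into the cap end, so the net volume the pump must supply per unit advance equals the rod cross-section area.
Rod cross-section A_rod = π/4 × (18.6 mm)² = 271.7 mm^2
v = Q_pump / A_rod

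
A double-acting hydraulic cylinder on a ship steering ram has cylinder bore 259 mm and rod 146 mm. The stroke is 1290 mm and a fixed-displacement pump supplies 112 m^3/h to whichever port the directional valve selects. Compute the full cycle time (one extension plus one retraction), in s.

t ≈ 3.67 s

Cap-side area A_cap = π/4 × (259 mm)² = 52690 mm^2
Rod-side annular area A_ann = π/4 × (259² − 146²) = 35940 mm^2
t_ext = A_cap·L/Q = 2.185 s
t_ret = A_ann·L/Q = 1.490 s
t_cycle = t_ext + t_ret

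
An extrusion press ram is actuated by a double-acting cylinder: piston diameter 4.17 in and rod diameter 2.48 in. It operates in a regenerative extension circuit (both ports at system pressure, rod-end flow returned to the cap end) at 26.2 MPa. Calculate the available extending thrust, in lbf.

With equal pressure on both faces, forces on the annular region cancel; the net push is pressure × rod cross-section.
Rod cross-section A_rod = π/4 × (2.48 in)² = 4.831 in^2
F = P × A_rod

F ≈ 18400 lbf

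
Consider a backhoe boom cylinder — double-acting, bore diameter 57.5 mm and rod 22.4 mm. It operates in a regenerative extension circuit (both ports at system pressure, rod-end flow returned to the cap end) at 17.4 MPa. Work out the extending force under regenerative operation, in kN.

With equal pressure on both faces, forces on the annular region cancel; the net push is pressure × rod cross-section.
Rod cross-section A_rod = π/4 × (22.4 mm)² = 394.1 mm^2
F = P × A_rod

F ≈ 6.86 kN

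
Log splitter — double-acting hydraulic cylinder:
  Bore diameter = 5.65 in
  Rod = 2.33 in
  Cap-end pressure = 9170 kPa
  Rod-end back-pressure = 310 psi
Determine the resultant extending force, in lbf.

F ≈ 26900 lbf

Cap-side area A_cap = π/4 × (5.65 in)² = 25.07 in^2
Rod-side annular area A_ann = π/4 × (5.65² − 2.33²) = 20.81 in^2
Net thrust = P_cap·A_cap − P_rod·A_ann = 33350 lbf − 6450 lbf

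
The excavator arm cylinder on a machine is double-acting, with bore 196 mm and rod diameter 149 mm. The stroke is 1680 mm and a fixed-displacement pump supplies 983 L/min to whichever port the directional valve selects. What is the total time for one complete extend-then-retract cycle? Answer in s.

Cap-side area A_cap = π/4 × (196 mm)² = 30170 mm^2
Rod-side annular area A_ann = π/4 × (196² − 149²) = 12740 mm^2
t_ext = A_cap·L/Q = 3.094 s
t_ret = A_ann·L/Q = 1.306 s
t_cycle = t_ext + t_ret

t ≈ 4.40 s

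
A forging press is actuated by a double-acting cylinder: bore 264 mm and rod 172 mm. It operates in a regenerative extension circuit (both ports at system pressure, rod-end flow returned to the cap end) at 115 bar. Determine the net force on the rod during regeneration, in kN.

F ≈ 267 kN

With equal pressure on both faces, forces on the annular region cancel; the net push is pressure × rod cross-section.
Rod cross-section A_rod = π/4 × (172 mm)² = 23240 mm^2
F = P × A_rod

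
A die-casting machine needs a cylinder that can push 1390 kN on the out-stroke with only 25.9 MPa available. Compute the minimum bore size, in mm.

Extension force acts on the full piston face: F = P × (π/4)D².
D = √(4F / (πP)) = √(4 × 1390 kN / (π × 25.9 MPa))

D ≈ 261 mm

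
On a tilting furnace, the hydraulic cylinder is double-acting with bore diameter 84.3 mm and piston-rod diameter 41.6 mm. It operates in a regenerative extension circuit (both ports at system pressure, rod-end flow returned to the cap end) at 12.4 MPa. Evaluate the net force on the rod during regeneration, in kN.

With equal pressure on both faces, forces on the annular region cancel; the net push is pressure × rod cross-section.
Rod cross-section A_rod = π/4 × (41.6 mm)² = 1359 mm^2
F = P × A_rod

F ≈ 16.9 kN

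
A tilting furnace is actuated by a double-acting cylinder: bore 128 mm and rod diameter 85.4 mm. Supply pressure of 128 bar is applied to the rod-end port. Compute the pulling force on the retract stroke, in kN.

F ≈ 91.4 kN

Rod-side annular area A_ann = π/4 × (128² − 85.4²) = 7140 mm^2
On retraction the pressure acts on the annular area (bore minus rod).
F = P × A_ann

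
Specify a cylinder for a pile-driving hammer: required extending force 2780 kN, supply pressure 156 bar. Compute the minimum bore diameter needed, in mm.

D ≈ 476 mm

Extension force acts on the full piston face: F = P × (π/4)D².
D = √(4F / (πP)) = √(4 × 2780 kN / (π × 156 bar))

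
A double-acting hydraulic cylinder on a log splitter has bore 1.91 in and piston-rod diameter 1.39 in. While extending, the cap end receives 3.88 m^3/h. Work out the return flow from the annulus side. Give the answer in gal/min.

Cap-side area A_cap = π/4 × (1.91 in)² = 2.865 in^2
Rod-side annular area A_ann = π/4 × (1.91² − 1.39²) = 1.348 in^2
Piston speed v = Q_in/A_cap; rod-end outflow Q_out = v × A_ann = Q_in × A_ann/A_cap.

Q_out ≈ 8.04 gal/min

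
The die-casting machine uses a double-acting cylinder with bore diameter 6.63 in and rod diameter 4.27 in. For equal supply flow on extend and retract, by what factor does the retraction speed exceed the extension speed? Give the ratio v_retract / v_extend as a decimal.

Cap-side area A_cap = π/4 × (6.63 in)² = 34.52 in^2
Rod-side annular area A_ann = π/4 × (6.63² − 4.27²) = 20.20 in^2
For equal Q, v ∝ 1/A, so v_ret/v_ext = A_cap/A_ann.

v_ret/v_ext ≈ 1.71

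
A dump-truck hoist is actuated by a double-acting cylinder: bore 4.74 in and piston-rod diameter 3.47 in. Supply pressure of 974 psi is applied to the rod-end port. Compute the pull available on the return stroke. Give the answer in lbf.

F ≈ 7980 lbf

Rod-side annular area A_ann = π/4 × (4.74² − 3.47²) = 8.189 in^2
On retraction the pressure acts on the annular area (bore minus rod).
F = P × A_ann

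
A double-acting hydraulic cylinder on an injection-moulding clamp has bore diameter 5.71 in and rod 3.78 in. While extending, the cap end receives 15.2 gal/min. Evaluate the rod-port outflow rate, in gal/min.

Cap-side area A_cap = π/4 × (5.71 in)² = 25.61 in^2
Rod-side annular area A_ann = π/4 × (5.71² − 3.78²) = 14.39 in^2
Piston speed v = Q_in/A_cap; rod-end outflow Q_out = v × A_ann = Q_in × A_ann/A_cap.

Q_out ≈ 8.54 gal/min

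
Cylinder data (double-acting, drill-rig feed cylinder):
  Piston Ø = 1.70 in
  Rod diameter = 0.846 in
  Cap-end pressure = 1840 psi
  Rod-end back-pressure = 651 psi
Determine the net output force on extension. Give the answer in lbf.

Cap-side area A_cap = π/4 × (1.70 in)² = 2.270 in^2
Rod-side annular area A_ann = π/4 × (1.70² − 0.846²) = 1.708 in^2
Net thrust = P_cap·A_cap − P_rod·A_ann = 4176 lbf − 1112 lbf

F ≈ 3060 lbf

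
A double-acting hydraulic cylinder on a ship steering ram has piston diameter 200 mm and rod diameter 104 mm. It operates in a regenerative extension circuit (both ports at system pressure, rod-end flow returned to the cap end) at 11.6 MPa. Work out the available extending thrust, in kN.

With equal pressure on both faces, forces on the annular region cancel; the net push is pressure × rod cross-section.
Rod cross-section A_rod = π/4 × (104 mm)² = 8495 mm^2
F = P × A_rod

F ≈ 98.5 kN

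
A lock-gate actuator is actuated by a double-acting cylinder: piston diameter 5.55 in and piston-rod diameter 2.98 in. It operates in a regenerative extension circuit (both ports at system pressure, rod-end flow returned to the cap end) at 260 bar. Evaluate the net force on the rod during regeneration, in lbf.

With equal pressure on both faces, forces on the annular region cancel; the net push is pressure × rod cross-section.
Rod cross-section A_rod = π/4 × (2.98 in)² = 6.975 in^2
F = P × A_rod

F ≈ 26300 lbf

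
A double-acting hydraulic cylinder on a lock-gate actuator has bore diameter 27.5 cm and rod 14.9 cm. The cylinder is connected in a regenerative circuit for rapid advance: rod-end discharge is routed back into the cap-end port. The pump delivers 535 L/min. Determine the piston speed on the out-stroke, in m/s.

In regeneration the rod-end outflow joins the pump flow into the cap end, so the net volume the pump must supply per unit advance equals the rod cross-section area.
Rod cross-section A_rod = π/4 × (14.9 cm)² = 174.4 cm^2
v = Q_pump / A_rod

v ≈ 0.511 m/s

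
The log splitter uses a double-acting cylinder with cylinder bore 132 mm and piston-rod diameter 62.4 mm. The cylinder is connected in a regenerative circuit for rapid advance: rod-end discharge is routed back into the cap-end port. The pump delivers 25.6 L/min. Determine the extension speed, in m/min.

In regeneration the rod-end outflow joins the pump flow into the cap end, so the net volume the pump must supply per unit advance equals the rod cross-section area.
Rod cross-section A_rod = π/4 × (62.4 mm)² = 3058 mm^2
v = Q_pump / A_rod

v ≈ 8.37 m/min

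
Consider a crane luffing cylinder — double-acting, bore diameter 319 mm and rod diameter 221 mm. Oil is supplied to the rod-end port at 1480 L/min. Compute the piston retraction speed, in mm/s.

Rod-side annular area A_ann = π/4 × (319² − 221²) = 41560 mm^2
Flow into the rod-end port fills the annular volume.
v = Q / A

v ≈ 593 mm/s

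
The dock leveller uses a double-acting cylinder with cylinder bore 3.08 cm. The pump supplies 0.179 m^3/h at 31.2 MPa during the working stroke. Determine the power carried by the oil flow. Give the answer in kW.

W ≈ 1.55 kW

Hydraulic power = P × Q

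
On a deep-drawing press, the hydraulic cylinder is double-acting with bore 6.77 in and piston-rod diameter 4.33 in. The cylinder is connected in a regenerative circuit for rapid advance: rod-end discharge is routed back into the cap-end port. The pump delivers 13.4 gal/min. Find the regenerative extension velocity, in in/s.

In regeneration the rod-end outflow joins the pump flow into the cap end, so the net volume the pump must supply per unit advance equals the rod cross-section area.
Rod cross-section A_rod = π/4 × (4.33 in)² = 14.73 in^2
v = Q_pump / A_rod

v ≈ 3.50 in/s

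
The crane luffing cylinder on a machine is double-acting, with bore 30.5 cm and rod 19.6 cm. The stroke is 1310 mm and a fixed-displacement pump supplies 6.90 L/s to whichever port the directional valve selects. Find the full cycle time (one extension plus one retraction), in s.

Cap-side area A_cap = π/4 × (30.5 cm)² = 730.6 cm^2
Rod-side annular area A_ann = π/4 × (30.5² − 19.6²) = 428.9 cm^2
t_ext = A_cap·L/Q = 13.87 s
t_ret = A_ann·L/Q = 8.143 s
t_cycle = t_ext + t_ret

t ≈ 22.0 s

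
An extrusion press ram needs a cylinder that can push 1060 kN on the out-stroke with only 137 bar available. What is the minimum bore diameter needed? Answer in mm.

Extension force acts on the full piston face: F = P × (π/4)D².
D = √(4F / (πP)) = √(4 × 1060 kN / (π × 137 bar))

D ≈ 314 mm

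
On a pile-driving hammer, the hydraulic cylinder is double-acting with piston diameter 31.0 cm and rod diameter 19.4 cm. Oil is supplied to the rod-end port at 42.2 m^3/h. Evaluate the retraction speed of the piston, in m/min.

Rod-side annular area A_ann = π/4 × (31.0² − 19.4²) = 459.2 cm^2
Flow into the rod-end port fills the annular volume.
v = Q / A

v ≈ 15.3 m/min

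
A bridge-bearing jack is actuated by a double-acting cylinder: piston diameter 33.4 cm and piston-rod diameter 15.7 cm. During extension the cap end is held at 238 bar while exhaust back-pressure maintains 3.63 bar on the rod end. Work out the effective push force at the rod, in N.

Cap-side area A_cap = π/4 × (33.4 cm)² = 876.2 cm^2
Rod-side annular area A_ann = π/4 × (33.4² − 15.7²) = 682.6 cm^2
Net thrust = P_cap·A_cap − P_rod·A_ann = 2.085e6 N − 24780 N

F ≈ 2.06e6 N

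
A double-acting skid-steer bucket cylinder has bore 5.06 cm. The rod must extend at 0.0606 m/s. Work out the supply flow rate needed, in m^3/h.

Q ≈ 0.439 m^3/h

Cap-side area A_cap = π/4 × (5.06 cm)² = 20.11 cm^2
Q = A × v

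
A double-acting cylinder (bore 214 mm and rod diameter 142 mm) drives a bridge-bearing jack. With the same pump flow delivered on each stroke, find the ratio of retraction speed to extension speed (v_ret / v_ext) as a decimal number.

Cap-side area A_cap = π/4 × (214 mm)² = 35970 mm^2
Rod-side annular area A_ann = π/4 × (214² − 142²) = 20130 mm^2
For equal Q, v ∝ 1/A, so v_ret/v_ext = A_cap/A_ann.

v_ret/v_ext ≈ 1.79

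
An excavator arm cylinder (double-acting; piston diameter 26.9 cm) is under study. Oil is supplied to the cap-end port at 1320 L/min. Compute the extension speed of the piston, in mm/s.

v ≈ 387 mm/s

Cap-side area A_cap = π/4 × (26.9 cm)² = 568.3 cm^2
v = Q / A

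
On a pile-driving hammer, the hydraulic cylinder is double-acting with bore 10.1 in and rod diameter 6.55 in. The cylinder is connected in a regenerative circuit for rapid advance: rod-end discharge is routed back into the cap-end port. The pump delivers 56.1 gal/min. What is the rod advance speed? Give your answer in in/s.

v ≈ 6.41 in/s

In regeneration the rod-end outflow joins the pump flow into the cap end, so the net volume the pump must supply per unit advance equals the rod cross-section area.
Rod cross-section A_rod = π/4 × (6.55 in)² = 33.70 in^2
v = Q_pump / A_rod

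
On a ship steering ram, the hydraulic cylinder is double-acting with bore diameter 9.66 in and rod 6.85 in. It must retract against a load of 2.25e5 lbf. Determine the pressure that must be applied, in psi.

Rod-side annular area A_ann = π/4 × (9.66² − 6.85²) = 36.44 in^2
Retraction: pressure acts on the annular area.
P = F / A = 2.25e5 lbf / A

P ≈ 6180 psi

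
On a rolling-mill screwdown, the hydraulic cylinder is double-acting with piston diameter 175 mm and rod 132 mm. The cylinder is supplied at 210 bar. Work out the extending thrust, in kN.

Cap-side area A_cap = π/4 × (175 mm)² = 24050 mm^2
F = P × A_cap = 210 bar × A_cap

F ≈ 505 kN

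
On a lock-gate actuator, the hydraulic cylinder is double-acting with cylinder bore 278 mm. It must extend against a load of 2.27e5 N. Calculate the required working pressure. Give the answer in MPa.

P ≈ 3.74 MPa

Cap-side area A_cap = π/4 × (278 mm)² = 60700 mm^2
P = F / A = 2.27e5 N / A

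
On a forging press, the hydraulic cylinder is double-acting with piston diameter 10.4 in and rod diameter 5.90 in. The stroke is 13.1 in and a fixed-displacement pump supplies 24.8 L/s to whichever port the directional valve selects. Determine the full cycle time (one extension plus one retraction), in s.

Cap-side area A_cap = π/4 × (10.4 in)² = 84.95 in^2
Rod-side annular area A_ann = π/4 × (10.4² − 5.90²) = 57.61 in^2
t_ext = A_cap·L/Q = 0.7353 s
t_ret = A_ann·L/Q = 0.4987 s
t_cycle = t_ext + t_ret

t ≈ 1.23 s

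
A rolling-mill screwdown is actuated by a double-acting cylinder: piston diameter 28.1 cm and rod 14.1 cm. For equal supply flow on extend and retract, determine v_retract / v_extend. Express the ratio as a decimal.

v_ret/v_ext ≈ 1.34

Cap-side area A_cap = π/4 × (28.1 cm)² = 620.2 cm^2
Rod-side annular area A_ann = π/4 × (28.1² − 14.1²) = 464.0 cm^2
For equal Q, v ∝ 1/A, so v_ret/v_ext = A_cap/A_ann.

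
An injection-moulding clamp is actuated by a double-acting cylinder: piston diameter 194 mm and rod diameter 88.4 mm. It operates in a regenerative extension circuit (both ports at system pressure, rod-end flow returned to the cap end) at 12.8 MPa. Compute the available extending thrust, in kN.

With equal pressure on both faces, forces on the annular region cancel; the net push is pressure × rod cross-section.
Rod cross-section A_rod = π/4 × (88.4 mm)² = 6138 mm^2
F = P × A_rod

F ≈ 78.6 kN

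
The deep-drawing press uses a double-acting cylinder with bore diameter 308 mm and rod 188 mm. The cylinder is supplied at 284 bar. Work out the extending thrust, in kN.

F ≈ 2120 kN

Cap-side area A_cap = π/4 × (308 mm)² = 74510 mm^2
F = P × A_cap = 284 bar × A_cap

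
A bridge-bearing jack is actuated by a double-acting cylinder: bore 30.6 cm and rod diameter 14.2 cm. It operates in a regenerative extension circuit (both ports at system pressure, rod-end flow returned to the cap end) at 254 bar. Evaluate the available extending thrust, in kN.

With equal pressure on both faces, forces on the annular region cancel; the net push is pressure × rod cross-section.
Rod cross-section A_rod = π/4 × (14.2 cm)² = 158.4 cm^2
F = P × A_rod

F ≈ 402 kN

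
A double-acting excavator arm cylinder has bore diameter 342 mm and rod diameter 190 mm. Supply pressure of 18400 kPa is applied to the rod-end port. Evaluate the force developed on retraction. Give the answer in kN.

Rod-side annular area A_ann = π/4 × (342² − 190²) = 63510 mm^2
On retraction the pressure acts on the annular area (bore minus rod).
F = P × A_ann

F ≈ 1170 kN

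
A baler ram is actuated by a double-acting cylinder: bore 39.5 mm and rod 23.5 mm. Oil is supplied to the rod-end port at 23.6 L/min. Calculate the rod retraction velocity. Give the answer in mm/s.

Rod-side annular area A_ann = π/4 × (39.5² − 23.5²) = 791.7 mm^2
Flow into the rod-end port fills the annular volume.
v = Q / A

v ≈ 497 mm/s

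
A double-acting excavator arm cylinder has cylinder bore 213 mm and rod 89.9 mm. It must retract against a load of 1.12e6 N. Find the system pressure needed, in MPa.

Rod-side annular area A_ann = π/4 × (213² − 89.9²) = 29290 mm^2
Retraction: pressure acts on the annular area.
P = F / A = 1.12e6 N / A

P ≈ 38.2 MPa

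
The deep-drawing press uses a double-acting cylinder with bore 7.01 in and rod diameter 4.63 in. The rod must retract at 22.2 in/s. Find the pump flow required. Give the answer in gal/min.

Q ≈ 125 gal/min

Rod-side annular area A_ann = π/4 × (7.01² − 4.63²) = 21.76 in^2
Q = A × v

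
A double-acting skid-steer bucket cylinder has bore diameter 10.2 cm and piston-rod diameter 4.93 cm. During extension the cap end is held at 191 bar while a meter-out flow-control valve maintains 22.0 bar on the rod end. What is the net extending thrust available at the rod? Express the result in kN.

F ≈ 142 kN

Cap-side area A_cap = π/4 × (10.2 cm)² = 81.71 cm^2
Rod-side annular area A_ann = π/4 × (10.2² − 4.93²) = 62.62 cm^2
Net thrust = P_cap·A_cap − P_rod·A_ann = 156.1 kN − 13.78 kN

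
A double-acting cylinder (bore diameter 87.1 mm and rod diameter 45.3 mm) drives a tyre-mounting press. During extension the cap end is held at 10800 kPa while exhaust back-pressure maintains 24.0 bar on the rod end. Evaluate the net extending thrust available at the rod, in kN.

F ≈ 53.9 kN

Cap-side area A_cap = π/4 × (87.1 mm)² = 5958 mm^2
Rod-side annular area A_ann = π/4 × (87.1² − 45.3²) = 4347 mm^2
Net thrust = P_cap·A_cap − P_rod·A_ann = 64.35 kN − 10.43 kN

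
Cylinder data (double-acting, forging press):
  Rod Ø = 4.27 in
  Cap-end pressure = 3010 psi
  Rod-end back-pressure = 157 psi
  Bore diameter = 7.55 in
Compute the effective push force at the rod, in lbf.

Cap-side area A_cap = π/4 × (7.55 in)² = 44.77 in^2
Rod-side annular area A_ann = π/4 × (7.55² − 4.27²) = 30.45 in^2
Net thrust = P_cap·A_cap − P_rod·A_ann = 1.348e5 lbf − 4781 lbf

F ≈ 1.30e5 lbf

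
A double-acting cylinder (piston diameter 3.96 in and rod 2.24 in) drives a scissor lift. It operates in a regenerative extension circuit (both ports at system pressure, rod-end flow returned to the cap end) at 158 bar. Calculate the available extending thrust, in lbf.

With equal pressure on both faces, forces on the annular region cancel; the net push is pressure × rod cross-section.
Rod cross-section A_rod = π/4 × (2.24 in)² = 3.941 in^2
F = P × A_rod

F ≈ 9030 lbf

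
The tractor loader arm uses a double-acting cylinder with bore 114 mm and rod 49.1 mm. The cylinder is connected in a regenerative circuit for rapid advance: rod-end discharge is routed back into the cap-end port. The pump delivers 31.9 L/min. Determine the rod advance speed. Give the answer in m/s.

v ≈ 0.281 m/s

In regeneration the rod-end outflow joins the pump flow into the cap end, so the net volume the pump must supply per unit advance equals the rod cross-section area.
Rod cross-section A_rod = π/4 × (49.1 mm)² = 1893 mm^2
v = Q_pump / A_rod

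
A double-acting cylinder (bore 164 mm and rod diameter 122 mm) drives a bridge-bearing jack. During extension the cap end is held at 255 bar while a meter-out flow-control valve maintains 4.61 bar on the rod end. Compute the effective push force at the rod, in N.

F ≈ 5.34e5 N

Cap-side area A_cap = π/4 × (164 mm)² = 21120 mm^2
Rod-side annular area A_ann = π/4 × (164² − 122²) = 9434 mm^2
Net thrust = P_cap·A_cap − P_rod·A_ann = 5.387e5 N − 4349 N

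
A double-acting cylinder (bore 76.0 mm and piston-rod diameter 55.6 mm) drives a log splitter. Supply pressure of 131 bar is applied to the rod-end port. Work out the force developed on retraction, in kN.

Rod-side annular area A_ann = π/4 × (76.0² − 55.6²) = 2109 mm^2
On retraction the pressure acts on the annular area (bore minus rod).
F = P × A_ann

F ≈ 27.6 kN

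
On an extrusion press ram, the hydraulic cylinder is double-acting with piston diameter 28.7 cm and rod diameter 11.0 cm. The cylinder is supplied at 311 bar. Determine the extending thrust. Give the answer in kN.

Cap-side area A_cap = π/4 × (28.7 cm)² = 646.9 cm^2
F = P × A_cap = 311 bar × A_cap

F ≈ 2010 kN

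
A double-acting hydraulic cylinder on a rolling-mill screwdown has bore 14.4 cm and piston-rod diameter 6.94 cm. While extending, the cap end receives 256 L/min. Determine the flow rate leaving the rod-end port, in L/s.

Q_out ≈ 3.28 L/s

Cap-side area A_cap = π/4 × (14.4 cm)² = 162.9 cm^2
Rod-side annular area A_ann = π/4 × (14.4² − 6.94²) = 125.0 cm^2
Piston speed v = Q_in/A_cap; rod-end outflow Q_out = v × A_ann = Q_in × A_ann/A_cap.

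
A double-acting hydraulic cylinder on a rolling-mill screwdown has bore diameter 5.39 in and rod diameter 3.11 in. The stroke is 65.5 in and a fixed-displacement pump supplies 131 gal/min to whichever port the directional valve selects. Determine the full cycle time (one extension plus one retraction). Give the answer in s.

t ≈ 4.94 s

Cap-side area A_cap = π/4 × (5.39 in)² = 22.82 in^2
Rod-side annular area A_ann = π/4 × (5.39² − 3.11²) = 15.22 in^2
t_ext = A_cap·L/Q = 2.963 s
t_ret = A_ann·L/Q = 1.977 s
t_cycle = t_ext + t_ret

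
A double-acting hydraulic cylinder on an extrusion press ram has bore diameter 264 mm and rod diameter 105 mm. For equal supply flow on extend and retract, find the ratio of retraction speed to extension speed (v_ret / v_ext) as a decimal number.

Cap-side area A_cap = π/4 × (264 mm)² = 54740 mm^2
Rod-side annular area A_ann = π/4 × (264² − 105²) = 46080 mm^2
For equal Q, v ∝ 1/A, so v_ret/v_ext = A_cap/A_ann.

v_ret/v_ext ≈ 1.19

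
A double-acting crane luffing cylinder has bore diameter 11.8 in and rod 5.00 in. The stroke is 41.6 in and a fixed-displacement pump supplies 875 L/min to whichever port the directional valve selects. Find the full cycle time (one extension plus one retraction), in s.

t ≈ 9.31 s

Cap-side area A_cap = π/4 × (11.8 in)² = 109.4 in^2
Rod-side annular area A_ann = π/4 × (11.8² − 5.00²) = 89.72 in^2
t_ext = A_cap·L/Q = 5.112 s
t_ret = A_ann·L/Q = 4.194 s
t_cycle = t_ext + t_ret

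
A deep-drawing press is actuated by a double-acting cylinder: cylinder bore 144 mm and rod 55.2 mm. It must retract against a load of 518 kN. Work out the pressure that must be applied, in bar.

Rod-side annular area A_ann = π/4 × (144² − 55.2²) = 13890 mm^2
Retraction: pressure acts on the annular area.
P = F / A = 518 kN / A

P ≈ 373 bar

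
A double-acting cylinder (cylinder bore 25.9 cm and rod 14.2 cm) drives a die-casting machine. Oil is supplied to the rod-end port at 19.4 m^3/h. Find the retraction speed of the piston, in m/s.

Rod-side annular area A_ann = π/4 × (25.9² − 14.2²) = 368.5 cm^2
Flow into the rod-end port fills the annular volume.
v = Q / A

v ≈ 0.146 m/s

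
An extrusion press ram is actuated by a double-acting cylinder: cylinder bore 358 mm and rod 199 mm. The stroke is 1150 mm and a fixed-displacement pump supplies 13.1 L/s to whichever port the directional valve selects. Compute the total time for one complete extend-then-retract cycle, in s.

t ≈ 14.9 s

Cap-side area A_cap = π/4 × (358 mm)² = 1.007e5 mm^2
Rod-side annular area A_ann = π/4 × (358² − 199²) = 69560 mm^2
t_ext = A_cap·L/Q = 8.837 s
t_ret = A_ann·L/Q = 6.106 s
t_cycle = t_ext + t_ret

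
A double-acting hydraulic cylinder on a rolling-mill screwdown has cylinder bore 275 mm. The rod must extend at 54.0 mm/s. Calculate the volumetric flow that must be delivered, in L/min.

Q ≈ 192 L/min

Cap-side area A_cap = π/4 × (275 mm)² = 59400 mm^2
Q = A × v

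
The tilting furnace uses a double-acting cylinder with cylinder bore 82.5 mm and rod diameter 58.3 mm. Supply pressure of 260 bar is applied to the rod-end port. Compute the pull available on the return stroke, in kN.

F ≈ 69.6 kN

Rod-side annular area A_ann = π/4 × (82.5² − 58.3²) = 2676 mm^2
On retraction the pressure acts on the annular area (bore minus rod).
F = P × A_ann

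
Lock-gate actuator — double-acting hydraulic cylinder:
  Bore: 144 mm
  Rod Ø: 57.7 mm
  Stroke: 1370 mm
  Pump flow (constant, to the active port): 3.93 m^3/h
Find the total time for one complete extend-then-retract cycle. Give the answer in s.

Cap-side area A_cap = π/4 × (144 mm)² = 16290 mm^2
Rod-side annular area A_ann = π/4 × (144² − 57.7²) = 13670 mm^2
t_ext = A_cap·L/Q = 20.44 s
t_ret = A_ann·L/Q = 17.16 s
t_cycle = t_ext + t_ret

t ≈ 37.6 s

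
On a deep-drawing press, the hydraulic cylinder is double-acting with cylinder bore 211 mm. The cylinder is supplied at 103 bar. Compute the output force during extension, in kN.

F ≈ 360 kN

Cap-side area A_cap = π/4 × (211 mm)² = 34970 mm^2
F = P × A_cap = 103 bar × A_cap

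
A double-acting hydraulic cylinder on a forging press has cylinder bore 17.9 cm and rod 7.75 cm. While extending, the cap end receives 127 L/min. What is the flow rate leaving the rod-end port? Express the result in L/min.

Cap-side area A_cap = π/4 × (17.9 cm)² = 251.6 cm^2
Rod-side annular area A_ann = π/4 × (17.9² − 7.75²) = 204.5 cm^2
Piston speed v = Q_in/A_cap; rod-end outflow Q_out = v × A_ann = Q_in × A_ann/A_cap.

Q_out ≈ 103 L/min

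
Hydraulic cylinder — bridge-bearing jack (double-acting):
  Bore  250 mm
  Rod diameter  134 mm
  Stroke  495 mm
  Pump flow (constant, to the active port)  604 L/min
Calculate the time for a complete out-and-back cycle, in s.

t ≈ 4.13 s

Cap-side area A_cap = π/4 × (250 mm)² = 49090 mm^2
Rod-side annular area A_ann = π/4 × (250² − 134²) = 34980 mm^2
t_ext = A_cap·L/Q = 2.414 s
t_ret = A_ann·L/Q = 1.720 s
t_cycle = t_ext + t_ret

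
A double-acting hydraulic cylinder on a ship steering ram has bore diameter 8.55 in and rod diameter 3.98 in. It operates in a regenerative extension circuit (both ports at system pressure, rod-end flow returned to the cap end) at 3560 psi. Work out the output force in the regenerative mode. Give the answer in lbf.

With equal pressure on both faces, forces on the annular region cancel; the net push is pressure × rod cross-section.
Rod cross-section A_rod = π/4 × (3.98 in)² = 12.44 in^2
F = P × A_rod

F ≈ 44300 lbf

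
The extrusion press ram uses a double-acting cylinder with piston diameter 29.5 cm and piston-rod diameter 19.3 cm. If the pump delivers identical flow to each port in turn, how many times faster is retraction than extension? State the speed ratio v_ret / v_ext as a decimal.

Cap-side area A_cap = π/4 × (29.5 cm)² = 683.5 cm^2
Rod-side annular area A_ann = π/4 × (29.5² − 19.3²) = 390.9 cm^2
For equal Q, v ∝ 1/A, so v_ret/v_ext = A_cap/A_ann.

v_ret/v_ext ≈ 1.75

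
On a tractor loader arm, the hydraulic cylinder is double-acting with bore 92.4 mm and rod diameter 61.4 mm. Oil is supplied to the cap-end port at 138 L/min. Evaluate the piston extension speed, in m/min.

Cap-side area A_cap = π/4 × (92.4 mm)² = 6706 mm^2
v = Q / A

v ≈ 20.6 m/min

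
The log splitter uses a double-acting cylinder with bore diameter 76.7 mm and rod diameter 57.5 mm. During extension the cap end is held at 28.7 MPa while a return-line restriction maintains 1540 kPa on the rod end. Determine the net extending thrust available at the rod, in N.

F ≈ 1.29e5 N

Cap-side area A_cap = π/4 × (76.7 mm)² = 4620 mm^2
Rod-side annular area A_ann = π/4 × (76.7² − 57.5²) = 2024 mm^2
Net thrust = P_cap·A_cap − P_rod·A_ann = 1.326e5 N − 3116 N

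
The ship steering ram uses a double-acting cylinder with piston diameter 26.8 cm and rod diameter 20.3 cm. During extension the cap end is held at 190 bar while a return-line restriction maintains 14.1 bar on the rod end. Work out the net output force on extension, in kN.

Cap-side area A_cap = π/4 × (26.8 cm)² = 564.1 cm^2
Rod-side annular area A_ann = π/4 × (26.8² − 20.3²) = 240.4 cm^2
Net thrust = P_cap·A_cap − P_rod·A_ann = 1072 kN − 33.90 kN

F ≈ 1040 kN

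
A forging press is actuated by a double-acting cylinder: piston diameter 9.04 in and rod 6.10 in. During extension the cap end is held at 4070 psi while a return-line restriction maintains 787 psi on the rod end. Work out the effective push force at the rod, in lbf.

Cap-side area A_cap = π/4 × (9.04 in)² = 64.18 in^2
Rod-side annular area A_ann = π/4 × (9.04² − 6.10²) = 34.96 in^2
Net thrust = P_cap·A_cap − P_rod·A_ann = 2.612e5 lbf − 27510 lbf

F ≈ 2.34e5 lbf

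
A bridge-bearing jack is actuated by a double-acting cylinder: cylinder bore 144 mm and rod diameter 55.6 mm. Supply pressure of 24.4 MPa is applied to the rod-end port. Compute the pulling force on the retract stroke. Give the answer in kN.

Rod-side annular area A_ann = π/4 × (144² − 55.6²) = 13860 mm^2
On retraction the pressure acts on the annular area (bore minus rod).
F = P × A_ann

F ≈ 338 kN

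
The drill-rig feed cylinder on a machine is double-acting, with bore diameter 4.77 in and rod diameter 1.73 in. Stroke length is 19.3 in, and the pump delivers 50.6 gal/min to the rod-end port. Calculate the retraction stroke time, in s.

Rod-side annular area A_ann = π/4 × (4.77² − 1.73²) = 15.52 in^2
Swept volume V = A × L; t = V / Q = A·L / Q

t ≈ 1.54 s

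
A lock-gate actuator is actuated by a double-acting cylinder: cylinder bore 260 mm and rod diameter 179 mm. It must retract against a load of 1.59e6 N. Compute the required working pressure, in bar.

P ≈ 569 bar

Rod-side annular area A_ann = π/4 × (260² − 179²) = 27930 mm^2
Retraction: pressure acts on the annular area.
P = F / A = 1.59e6 N / A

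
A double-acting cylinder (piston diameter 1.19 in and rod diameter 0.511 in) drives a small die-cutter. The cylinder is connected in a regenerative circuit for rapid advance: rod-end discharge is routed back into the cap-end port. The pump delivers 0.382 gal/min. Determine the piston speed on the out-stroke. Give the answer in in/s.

v ≈ 7.17 in/s

In regeneration the rod-end outflow joins the pump flow into the cap end, so the net volume the pump must supply per unit advance equals the rod cross-section area.
Rod cross-section A_rod = π/4 × (0.511 in)² = 0.2051 in^2
v = Q_pump / A_rod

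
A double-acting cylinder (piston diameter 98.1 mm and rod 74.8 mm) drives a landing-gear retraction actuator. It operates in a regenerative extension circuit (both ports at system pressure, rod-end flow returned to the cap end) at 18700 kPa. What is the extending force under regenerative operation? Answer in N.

F ≈ 82200 N

With equal pressure on both faces, forces on the annular region cancel; the net push is pressure × rod cross-section.
Rod cross-section A_rod = π/4 × (74.8 mm)² = 4394 mm^2
F = P × A_rod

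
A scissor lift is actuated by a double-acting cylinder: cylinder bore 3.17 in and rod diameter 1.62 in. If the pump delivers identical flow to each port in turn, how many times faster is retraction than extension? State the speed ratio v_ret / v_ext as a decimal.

v_ret/v_ext ≈ 1.35

Cap-side area A_cap = π/4 × (3.17 in)² = 7.892 in^2
Rod-side annular area A_ann = π/4 × (3.17² − 1.62²) = 5.831 in^2
For equal Q, v ∝ 1/A, so v_ret/v_ext = A_cap/A_ann.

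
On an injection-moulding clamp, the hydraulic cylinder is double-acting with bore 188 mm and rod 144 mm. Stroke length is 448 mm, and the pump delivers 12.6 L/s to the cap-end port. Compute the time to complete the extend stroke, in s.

Cap-side area A_cap = π/4 × (188 mm)² = 27760 mm^2
Swept volume V = A × L; t = V / Q = A·L / Q

t ≈ 0.987 s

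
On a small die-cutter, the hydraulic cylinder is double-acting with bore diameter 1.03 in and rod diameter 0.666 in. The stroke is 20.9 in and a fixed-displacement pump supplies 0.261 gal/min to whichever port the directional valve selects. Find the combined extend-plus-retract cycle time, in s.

t ≈ 27.4 s

Cap-side area A_cap = π/4 × (1.03 in)² = 0.8332 in^2
Rod-side annular area A_ann = π/4 × (1.03² − 0.666²) = 0.4849 in^2
t_ext = A_cap·L/Q = 17.33 s
t_ret = A_ann·L/Q = 10.08 s
t_cycle = t_ext + t_ret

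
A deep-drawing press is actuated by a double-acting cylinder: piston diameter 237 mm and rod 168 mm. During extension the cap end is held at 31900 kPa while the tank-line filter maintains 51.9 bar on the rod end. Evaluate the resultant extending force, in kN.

F ≈ 1290 kN

Cap-side area A_cap = π/4 × (237 mm)² = 44120 mm^2
Rod-side annular area A_ann = π/4 × (237² − 168²) = 21950 mm^2
Net thrust = P_cap·A_cap − P_rod·A_ann = 1407 kN − 113.9 kN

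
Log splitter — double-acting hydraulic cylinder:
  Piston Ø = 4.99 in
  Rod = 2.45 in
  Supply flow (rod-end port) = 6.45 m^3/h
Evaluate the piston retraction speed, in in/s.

v ≈ 7.37 in/s

Rod-side annular area A_ann = π/4 × (4.99² − 2.45²) = 14.84 in^2
Flow into the rod-end port fills the annular volume.
v = Q / A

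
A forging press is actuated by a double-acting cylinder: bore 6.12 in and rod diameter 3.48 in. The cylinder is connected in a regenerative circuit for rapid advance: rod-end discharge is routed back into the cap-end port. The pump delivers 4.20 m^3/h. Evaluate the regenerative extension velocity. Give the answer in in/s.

v ≈ 7.49 in/s

In regeneration the rod-end outflow joins the pump flow into the cap end, so the net volume the pump must supply per unit advance equals the rod cross-section area.
Rod cross-section A_rod = π/4 × (3.48 in)² = 9.511 in^2
v = Q_pump / A_rod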